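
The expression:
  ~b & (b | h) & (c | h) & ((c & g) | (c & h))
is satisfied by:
  {c: True, h: True, b: False}


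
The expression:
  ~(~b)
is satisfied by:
  {b: True}


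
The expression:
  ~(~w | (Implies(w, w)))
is never true.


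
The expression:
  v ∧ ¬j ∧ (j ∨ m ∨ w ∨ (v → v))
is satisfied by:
  {v: True, j: False}


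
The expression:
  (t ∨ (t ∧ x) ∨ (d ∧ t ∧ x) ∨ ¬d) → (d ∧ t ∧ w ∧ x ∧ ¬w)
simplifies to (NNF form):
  d ∧ ¬t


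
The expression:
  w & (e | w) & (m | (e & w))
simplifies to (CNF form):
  w & (e | m)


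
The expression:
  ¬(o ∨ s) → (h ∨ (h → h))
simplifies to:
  True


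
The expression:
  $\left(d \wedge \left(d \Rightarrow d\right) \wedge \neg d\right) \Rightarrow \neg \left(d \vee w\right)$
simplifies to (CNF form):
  $\text{True}$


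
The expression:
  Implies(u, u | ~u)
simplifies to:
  True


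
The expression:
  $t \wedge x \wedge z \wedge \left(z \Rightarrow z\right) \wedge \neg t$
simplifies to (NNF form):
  $\text{False}$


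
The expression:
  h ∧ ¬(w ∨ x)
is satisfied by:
  {h: True, x: False, w: False}


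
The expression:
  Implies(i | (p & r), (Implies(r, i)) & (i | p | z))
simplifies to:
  i | ~p | ~r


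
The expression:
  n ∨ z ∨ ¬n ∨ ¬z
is always true.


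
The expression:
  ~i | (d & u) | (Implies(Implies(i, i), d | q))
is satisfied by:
  {d: True, q: True, i: False}
  {d: True, q: False, i: False}
  {q: True, d: False, i: False}
  {d: False, q: False, i: False}
  {i: True, d: True, q: True}
  {i: True, d: True, q: False}
  {i: True, q: True, d: False}


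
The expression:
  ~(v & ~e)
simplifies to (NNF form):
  e | ~v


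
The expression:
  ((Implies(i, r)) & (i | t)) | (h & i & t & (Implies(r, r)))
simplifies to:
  (h & t) | (i & r) | (t & ~i)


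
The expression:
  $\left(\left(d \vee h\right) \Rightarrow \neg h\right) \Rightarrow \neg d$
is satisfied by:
  {h: True, d: False}
  {d: False, h: False}
  {d: True, h: True}


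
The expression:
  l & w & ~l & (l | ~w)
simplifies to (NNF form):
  False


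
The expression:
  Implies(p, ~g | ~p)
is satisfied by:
  {p: False, g: False}
  {g: True, p: False}
  {p: True, g: False}


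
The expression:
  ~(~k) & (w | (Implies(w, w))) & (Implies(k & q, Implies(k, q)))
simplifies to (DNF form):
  k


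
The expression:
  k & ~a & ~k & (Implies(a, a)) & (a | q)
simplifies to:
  False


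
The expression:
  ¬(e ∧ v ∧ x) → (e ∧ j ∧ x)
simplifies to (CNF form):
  e ∧ x ∧ (j ∨ v)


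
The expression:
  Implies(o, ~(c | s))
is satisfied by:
  {c: False, o: False, s: False}
  {s: True, c: False, o: False}
  {c: True, s: False, o: False}
  {s: True, c: True, o: False}
  {o: True, s: False, c: False}


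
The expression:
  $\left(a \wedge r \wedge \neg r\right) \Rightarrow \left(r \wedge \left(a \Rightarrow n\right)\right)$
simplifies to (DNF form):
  $\text{True}$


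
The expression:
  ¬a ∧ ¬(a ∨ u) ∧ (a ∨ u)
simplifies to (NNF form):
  False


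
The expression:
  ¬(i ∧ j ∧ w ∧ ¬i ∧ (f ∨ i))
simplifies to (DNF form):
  True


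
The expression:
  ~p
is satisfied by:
  {p: False}


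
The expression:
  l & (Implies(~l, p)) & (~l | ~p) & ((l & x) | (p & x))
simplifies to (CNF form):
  l & x & ~p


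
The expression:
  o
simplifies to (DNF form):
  o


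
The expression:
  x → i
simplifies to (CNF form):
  i ∨ ¬x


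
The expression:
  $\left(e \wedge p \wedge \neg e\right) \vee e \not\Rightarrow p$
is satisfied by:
  {e: True, p: False}


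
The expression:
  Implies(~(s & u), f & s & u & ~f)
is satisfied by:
  {u: True, s: True}


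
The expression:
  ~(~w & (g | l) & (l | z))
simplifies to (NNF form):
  w | (~g & ~l) | (~l & ~z)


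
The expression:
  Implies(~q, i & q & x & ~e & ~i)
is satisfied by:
  {q: True}


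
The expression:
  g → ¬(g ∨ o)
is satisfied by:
  {g: False}


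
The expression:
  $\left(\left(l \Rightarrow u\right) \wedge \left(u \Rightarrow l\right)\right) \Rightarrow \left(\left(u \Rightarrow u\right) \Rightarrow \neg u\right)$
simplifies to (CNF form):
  $\neg l \vee \neg u$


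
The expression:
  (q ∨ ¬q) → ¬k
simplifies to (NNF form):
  ¬k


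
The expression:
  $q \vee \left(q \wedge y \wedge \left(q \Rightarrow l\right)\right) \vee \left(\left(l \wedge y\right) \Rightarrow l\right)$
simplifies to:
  $\text{True}$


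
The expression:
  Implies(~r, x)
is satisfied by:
  {r: True, x: True}
  {r: True, x: False}
  {x: True, r: False}


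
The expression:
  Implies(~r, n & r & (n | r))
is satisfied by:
  {r: True}


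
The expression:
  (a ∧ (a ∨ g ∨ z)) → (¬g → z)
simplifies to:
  g ∨ z ∨ ¬a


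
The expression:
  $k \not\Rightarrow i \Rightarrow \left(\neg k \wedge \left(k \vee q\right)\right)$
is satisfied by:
  {i: True, k: False}
  {k: False, i: False}
  {k: True, i: True}


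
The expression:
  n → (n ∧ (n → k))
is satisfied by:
  {k: True, n: False}
  {n: False, k: False}
  {n: True, k: True}


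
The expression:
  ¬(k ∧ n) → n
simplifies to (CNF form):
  n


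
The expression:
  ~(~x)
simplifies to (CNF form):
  x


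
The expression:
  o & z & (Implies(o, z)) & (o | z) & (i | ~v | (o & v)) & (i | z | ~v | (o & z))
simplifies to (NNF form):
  o & z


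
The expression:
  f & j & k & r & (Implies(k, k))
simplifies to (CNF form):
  f & j & k & r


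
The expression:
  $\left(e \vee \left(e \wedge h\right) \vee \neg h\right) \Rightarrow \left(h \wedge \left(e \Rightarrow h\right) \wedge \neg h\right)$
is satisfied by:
  {h: True, e: False}


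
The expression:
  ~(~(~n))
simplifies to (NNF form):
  ~n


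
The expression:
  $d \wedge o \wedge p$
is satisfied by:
  {p: True, d: True, o: True}


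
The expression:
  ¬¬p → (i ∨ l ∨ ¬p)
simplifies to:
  i ∨ l ∨ ¬p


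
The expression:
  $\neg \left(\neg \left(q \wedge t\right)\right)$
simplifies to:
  $q \wedge t$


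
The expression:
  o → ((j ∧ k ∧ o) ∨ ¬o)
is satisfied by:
  {j: True, k: True, o: False}
  {j: True, k: False, o: False}
  {k: True, j: False, o: False}
  {j: False, k: False, o: False}
  {o: True, j: True, k: True}


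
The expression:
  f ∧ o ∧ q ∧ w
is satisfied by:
  {f: True, o: True, w: True, q: True}


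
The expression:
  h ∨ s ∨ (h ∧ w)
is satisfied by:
  {s: True, h: True}
  {s: True, h: False}
  {h: True, s: False}


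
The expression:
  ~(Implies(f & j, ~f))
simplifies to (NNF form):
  f & j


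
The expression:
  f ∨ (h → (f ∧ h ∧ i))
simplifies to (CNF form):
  f ∨ ¬h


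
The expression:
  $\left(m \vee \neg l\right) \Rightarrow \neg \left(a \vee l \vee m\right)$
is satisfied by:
  {l: True, m: False, a: False}
  {l: False, m: False, a: False}
  {a: True, l: True, m: False}


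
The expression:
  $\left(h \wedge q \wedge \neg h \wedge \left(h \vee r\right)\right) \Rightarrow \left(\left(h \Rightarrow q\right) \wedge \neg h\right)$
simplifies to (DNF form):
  $\text{True}$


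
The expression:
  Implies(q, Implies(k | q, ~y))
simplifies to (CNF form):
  ~q | ~y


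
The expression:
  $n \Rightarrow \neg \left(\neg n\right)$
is always true.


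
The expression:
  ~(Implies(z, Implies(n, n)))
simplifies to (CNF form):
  False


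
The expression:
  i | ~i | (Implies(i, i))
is always true.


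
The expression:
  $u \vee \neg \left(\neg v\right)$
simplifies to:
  $u \vee v$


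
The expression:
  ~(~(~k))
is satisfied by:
  {k: False}


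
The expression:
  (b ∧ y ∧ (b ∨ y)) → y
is always true.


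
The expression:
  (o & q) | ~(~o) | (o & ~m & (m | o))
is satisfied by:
  {o: True}


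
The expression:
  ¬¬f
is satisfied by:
  {f: True}


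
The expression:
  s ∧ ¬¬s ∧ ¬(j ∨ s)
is never true.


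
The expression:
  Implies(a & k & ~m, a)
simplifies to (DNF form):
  True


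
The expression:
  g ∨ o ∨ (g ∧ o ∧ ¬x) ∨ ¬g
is always true.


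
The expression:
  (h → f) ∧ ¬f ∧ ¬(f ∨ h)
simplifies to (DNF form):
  ¬f ∧ ¬h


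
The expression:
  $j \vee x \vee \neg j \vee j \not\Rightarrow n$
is always true.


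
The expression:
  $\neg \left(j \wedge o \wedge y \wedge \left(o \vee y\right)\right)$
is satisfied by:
  {o: False, y: False, j: False}
  {j: True, o: False, y: False}
  {y: True, o: False, j: False}
  {j: True, y: True, o: False}
  {o: True, j: False, y: False}
  {j: True, o: True, y: False}
  {y: True, o: True, j: False}


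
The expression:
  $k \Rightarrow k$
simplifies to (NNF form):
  $\text{True}$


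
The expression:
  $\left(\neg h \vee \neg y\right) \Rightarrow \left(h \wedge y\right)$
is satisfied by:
  {h: True, y: True}


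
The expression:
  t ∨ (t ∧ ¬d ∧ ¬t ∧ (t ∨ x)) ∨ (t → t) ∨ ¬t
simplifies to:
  True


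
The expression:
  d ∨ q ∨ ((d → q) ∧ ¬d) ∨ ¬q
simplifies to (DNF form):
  True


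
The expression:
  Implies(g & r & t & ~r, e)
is always true.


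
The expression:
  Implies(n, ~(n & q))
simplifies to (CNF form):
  ~n | ~q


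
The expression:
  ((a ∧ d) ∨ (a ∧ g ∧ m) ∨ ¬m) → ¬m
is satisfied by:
  {d: False, g: False, m: False, a: False}
  {g: True, a: False, d: False, m: False}
  {d: True, a: False, g: False, m: False}
  {g: True, d: True, a: False, m: False}
  {a: True, d: False, g: False, m: False}
  {a: True, g: True, d: False, m: False}
  {a: True, d: True, g: False, m: False}
  {a: True, g: True, d: True, m: False}
  {m: True, a: False, d: False, g: False}
  {m: True, g: True, a: False, d: False}
  {m: True, d: True, a: False, g: False}
  {m: True, g: True, d: True, a: False}
  {m: True, a: True, d: False, g: False}


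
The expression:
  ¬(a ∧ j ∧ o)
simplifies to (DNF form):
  ¬a ∨ ¬j ∨ ¬o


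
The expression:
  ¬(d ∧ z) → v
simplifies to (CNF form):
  (d ∨ v) ∧ (v ∨ z)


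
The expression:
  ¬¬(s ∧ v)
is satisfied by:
  {s: True, v: True}


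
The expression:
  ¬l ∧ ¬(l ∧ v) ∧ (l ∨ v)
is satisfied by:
  {v: True, l: False}


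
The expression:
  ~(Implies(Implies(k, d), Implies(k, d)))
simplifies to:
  False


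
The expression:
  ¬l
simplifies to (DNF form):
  ¬l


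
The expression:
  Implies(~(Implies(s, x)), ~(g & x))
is always true.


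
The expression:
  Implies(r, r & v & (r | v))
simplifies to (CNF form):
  v | ~r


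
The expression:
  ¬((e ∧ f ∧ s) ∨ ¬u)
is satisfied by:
  {u: True, s: False, e: False, f: False}
  {f: True, u: True, s: False, e: False}
  {e: True, u: True, s: False, f: False}
  {f: True, e: True, u: True, s: False}
  {s: True, u: True, f: False, e: False}
  {f: True, s: True, u: True, e: False}
  {e: True, s: True, u: True, f: False}


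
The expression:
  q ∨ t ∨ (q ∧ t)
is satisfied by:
  {t: True, q: True}
  {t: True, q: False}
  {q: True, t: False}


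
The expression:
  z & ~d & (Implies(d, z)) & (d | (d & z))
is never true.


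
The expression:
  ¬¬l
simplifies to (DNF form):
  l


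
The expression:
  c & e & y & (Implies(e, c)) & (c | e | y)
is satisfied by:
  {c: True, e: True, y: True}


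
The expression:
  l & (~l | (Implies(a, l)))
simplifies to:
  l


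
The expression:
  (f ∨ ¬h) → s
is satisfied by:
  {s: True, h: True, f: False}
  {s: True, f: False, h: False}
  {s: True, h: True, f: True}
  {s: True, f: True, h: False}
  {h: True, f: False, s: False}


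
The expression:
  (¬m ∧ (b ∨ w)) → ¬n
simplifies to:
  m ∨ (¬b ∧ ¬w) ∨ ¬n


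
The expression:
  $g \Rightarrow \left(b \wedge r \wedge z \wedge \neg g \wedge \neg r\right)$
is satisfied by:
  {g: False}


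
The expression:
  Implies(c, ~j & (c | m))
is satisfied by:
  {c: False, j: False}
  {j: True, c: False}
  {c: True, j: False}


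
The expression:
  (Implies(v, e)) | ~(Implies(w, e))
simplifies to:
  e | w | ~v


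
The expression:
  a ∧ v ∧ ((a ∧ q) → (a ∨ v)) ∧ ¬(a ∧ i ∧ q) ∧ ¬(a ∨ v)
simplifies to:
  False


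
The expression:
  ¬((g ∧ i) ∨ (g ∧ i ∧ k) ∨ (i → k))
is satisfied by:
  {i: True, g: False, k: False}


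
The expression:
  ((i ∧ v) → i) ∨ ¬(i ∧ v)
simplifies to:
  True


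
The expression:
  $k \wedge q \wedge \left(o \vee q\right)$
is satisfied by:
  {q: True, k: True}


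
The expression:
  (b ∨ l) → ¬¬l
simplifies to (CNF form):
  l ∨ ¬b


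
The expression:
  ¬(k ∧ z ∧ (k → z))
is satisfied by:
  {k: False, z: False}
  {z: True, k: False}
  {k: True, z: False}


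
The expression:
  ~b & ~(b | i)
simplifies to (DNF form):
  ~b & ~i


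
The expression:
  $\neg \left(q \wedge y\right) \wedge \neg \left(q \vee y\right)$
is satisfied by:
  {q: False, y: False}


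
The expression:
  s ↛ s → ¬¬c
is always true.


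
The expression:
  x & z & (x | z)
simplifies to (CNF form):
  x & z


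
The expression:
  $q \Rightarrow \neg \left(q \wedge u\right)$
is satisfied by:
  {u: False, q: False}
  {q: True, u: False}
  {u: True, q: False}


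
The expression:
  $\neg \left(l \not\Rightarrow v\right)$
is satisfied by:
  {v: True, l: False}
  {l: False, v: False}
  {l: True, v: True}


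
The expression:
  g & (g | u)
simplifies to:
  g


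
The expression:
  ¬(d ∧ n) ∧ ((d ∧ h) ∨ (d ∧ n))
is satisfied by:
  {h: True, d: True, n: False}


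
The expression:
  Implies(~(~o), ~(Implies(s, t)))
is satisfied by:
  {s: True, o: False, t: False}
  {s: False, o: False, t: False}
  {t: True, s: True, o: False}
  {t: True, s: False, o: False}
  {o: True, s: True, t: False}


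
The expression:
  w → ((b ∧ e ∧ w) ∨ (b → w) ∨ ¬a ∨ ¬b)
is always true.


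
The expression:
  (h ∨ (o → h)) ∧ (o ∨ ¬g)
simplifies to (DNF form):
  (h ∧ o) ∨ (¬g ∧ ¬o)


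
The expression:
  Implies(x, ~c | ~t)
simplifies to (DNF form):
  ~c | ~t | ~x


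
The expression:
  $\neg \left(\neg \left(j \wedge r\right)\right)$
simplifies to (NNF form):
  $j \wedge r$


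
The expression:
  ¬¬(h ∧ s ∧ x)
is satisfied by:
  {h: True, s: True, x: True}


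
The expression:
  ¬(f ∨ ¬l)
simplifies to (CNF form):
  l ∧ ¬f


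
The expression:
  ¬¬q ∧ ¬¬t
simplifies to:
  q ∧ t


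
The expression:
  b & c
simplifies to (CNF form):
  b & c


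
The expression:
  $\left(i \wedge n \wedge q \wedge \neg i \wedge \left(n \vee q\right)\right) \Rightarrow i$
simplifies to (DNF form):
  $\text{True}$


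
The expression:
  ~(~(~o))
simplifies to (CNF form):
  ~o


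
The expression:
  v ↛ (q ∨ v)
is never true.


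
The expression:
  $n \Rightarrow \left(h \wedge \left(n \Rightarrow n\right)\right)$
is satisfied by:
  {h: True, n: False}
  {n: False, h: False}
  {n: True, h: True}


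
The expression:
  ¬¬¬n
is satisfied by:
  {n: False}


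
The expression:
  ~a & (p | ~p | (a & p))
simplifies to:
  ~a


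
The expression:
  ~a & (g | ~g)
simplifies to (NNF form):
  ~a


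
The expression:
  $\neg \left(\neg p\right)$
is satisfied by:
  {p: True}


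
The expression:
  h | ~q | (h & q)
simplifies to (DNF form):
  h | ~q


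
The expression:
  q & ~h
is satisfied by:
  {q: True, h: False}


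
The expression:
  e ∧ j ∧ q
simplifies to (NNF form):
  e ∧ j ∧ q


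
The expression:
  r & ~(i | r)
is never true.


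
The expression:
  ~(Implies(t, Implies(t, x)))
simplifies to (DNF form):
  t & ~x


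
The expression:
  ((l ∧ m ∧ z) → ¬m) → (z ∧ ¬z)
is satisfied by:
  {z: True, m: True, l: True}


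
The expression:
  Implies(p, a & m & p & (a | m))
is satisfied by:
  {m: True, a: True, p: False}
  {m: True, a: False, p: False}
  {a: True, m: False, p: False}
  {m: False, a: False, p: False}
  {m: True, p: True, a: True}


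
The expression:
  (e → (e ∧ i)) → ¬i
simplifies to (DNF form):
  ¬i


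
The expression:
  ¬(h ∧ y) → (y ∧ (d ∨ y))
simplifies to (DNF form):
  y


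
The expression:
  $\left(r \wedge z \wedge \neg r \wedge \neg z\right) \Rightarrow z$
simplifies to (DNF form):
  $\text{True}$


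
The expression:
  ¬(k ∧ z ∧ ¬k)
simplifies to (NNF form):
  True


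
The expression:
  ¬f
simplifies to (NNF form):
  ¬f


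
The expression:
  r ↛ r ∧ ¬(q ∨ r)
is never true.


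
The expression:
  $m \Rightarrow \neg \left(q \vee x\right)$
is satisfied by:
  {x: False, m: False, q: False}
  {q: True, x: False, m: False}
  {x: True, q: False, m: False}
  {q: True, x: True, m: False}
  {m: True, q: False, x: False}


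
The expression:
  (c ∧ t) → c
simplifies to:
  True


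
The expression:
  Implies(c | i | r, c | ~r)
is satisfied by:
  {c: True, r: False}
  {r: False, c: False}
  {r: True, c: True}


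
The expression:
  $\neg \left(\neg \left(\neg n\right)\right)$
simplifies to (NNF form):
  $\neg n$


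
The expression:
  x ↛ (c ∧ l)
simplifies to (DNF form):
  (x ∧ ¬c) ∨ (x ∧ ¬l)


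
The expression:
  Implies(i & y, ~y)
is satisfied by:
  {y: False, i: False}
  {i: True, y: False}
  {y: True, i: False}


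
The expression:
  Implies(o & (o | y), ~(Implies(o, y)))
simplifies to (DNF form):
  ~o | ~y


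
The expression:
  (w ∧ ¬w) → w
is always true.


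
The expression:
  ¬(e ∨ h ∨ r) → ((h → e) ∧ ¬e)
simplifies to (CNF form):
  True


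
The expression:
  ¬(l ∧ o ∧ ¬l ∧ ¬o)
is always true.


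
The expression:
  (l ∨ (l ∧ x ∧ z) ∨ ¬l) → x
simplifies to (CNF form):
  x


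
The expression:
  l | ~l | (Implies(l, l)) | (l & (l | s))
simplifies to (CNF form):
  True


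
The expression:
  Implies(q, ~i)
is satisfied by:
  {q: False, i: False}
  {i: True, q: False}
  {q: True, i: False}


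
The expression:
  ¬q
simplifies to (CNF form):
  ¬q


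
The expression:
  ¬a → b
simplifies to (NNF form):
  a ∨ b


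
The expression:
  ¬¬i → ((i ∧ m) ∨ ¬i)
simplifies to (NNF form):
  m ∨ ¬i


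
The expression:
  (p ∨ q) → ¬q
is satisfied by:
  {q: False}


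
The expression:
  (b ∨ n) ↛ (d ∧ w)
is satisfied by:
  {n: True, b: True, w: False, d: False}
  {n: True, w: False, d: False, b: False}
  {b: True, w: False, d: False, n: False}
  {n: True, d: True, b: True, w: False}
  {n: True, d: True, w: False, b: False}
  {d: True, b: True, w: False, n: False}
  {b: True, n: True, w: True, d: False}
  {n: True, w: True, d: False, b: False}
  {b: True, w: True, d: False, n: False}


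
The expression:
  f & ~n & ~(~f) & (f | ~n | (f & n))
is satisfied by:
  {f: True, n: False}


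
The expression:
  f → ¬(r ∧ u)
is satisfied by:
  {u: False, r: False, f: False}
  {f: True, u: False, r: False}
  {r: True, u: False, f: False}
  {f: True, r: True, u: False}
  {u: True, f: False, r: False}
  {f: True, u: True, r: False}
  {r: True, u: True, f: False}


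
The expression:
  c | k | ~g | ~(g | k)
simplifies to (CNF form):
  c | k | ~g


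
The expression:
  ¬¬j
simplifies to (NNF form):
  j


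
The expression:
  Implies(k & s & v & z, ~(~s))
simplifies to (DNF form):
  True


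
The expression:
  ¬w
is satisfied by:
  {w: False}


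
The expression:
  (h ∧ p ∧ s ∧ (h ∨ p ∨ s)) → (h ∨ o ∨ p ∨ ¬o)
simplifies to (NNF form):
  True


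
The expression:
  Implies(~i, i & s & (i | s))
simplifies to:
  i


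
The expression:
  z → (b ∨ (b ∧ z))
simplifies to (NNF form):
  b ∨ ¬z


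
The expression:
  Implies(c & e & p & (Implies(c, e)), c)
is always true.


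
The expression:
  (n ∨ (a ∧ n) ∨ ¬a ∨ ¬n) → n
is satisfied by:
  {n: True}


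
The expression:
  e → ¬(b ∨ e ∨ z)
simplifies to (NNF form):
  ¬e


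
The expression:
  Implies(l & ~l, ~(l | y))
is always true.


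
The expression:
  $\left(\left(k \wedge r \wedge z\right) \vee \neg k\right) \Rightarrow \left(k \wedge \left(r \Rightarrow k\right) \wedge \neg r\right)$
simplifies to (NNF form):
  $k \wedge \left(\neg r \vee \neg z\right)$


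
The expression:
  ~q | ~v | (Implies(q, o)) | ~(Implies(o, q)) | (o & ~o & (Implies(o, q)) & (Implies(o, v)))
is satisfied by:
  {o: True, v: False, q: False}
  {v: False, q: False, o: False}
  {o: True, q: True, v: False}
  {q: True, v: False, o: False}
  {o: True, v: True, q: False}
  {v: True, o: False, q: False}
  {o: True, q: True, v: True}


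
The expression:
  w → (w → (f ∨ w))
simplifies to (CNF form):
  True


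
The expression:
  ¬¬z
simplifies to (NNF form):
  z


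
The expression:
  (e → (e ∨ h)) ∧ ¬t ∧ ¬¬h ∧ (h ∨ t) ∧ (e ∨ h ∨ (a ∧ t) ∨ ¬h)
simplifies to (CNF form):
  h ∧ ¬t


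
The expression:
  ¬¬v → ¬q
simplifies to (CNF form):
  ¬q ∨ ¬v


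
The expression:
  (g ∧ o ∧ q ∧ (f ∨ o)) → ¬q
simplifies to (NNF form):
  ¬g ∨ ¬o ∨ ¬q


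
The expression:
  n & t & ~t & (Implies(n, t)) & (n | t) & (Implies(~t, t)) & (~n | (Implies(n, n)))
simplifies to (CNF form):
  False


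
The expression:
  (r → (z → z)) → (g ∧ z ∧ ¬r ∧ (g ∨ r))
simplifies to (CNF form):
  g ∧ z ∧ ¬r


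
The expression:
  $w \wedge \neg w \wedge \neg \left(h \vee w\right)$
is never true.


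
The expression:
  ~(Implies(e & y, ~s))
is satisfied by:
  {e: True, s: True, y: True}


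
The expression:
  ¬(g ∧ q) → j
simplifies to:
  j ∨ (g ∧ q)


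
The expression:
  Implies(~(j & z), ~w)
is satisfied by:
  {z: True, j: True, w: False}
  {z: True, j: False, w: False}
  {j: True, z: False, w: False}
  {z: False, j: False, w: False}
  {z: True, w: True, j: True}


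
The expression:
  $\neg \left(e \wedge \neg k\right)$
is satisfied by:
  {k: True, e: False}
  {e: False, k: False}
  {e: True, k: True}


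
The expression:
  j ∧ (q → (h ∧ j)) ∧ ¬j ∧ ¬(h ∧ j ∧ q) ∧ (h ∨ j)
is never true.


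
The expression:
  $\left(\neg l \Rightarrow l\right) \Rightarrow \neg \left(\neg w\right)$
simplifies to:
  $w \vee \neg l$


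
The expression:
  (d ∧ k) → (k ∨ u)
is always true.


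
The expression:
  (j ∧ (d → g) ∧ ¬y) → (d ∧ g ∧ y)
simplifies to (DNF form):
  y ∨ (d ∧ ¬g) ∨ ¬j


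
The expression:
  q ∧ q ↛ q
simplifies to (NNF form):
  False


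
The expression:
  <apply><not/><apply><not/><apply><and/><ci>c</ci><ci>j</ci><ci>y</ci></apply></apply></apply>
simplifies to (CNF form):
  <apply><and/><ci>c</ci><ci>j</ci><ci>y</ci></apply>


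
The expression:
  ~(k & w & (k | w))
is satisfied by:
  {w: False, k: False}
  {k: True, w: False}
  {w: True, k: False}


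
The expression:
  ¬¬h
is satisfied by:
  {h: True}


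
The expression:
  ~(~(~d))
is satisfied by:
  {d: False}


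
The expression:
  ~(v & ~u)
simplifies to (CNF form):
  u | ~v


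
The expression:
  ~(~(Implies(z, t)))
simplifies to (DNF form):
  t | ~z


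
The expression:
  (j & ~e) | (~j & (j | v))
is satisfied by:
  {v: True, e: False, j: False}
  {j: True, v: True, e: False}
  {j: True, v: False, e: False}
  {e: True, v: True, j: False}


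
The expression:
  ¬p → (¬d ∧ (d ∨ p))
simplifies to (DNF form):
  p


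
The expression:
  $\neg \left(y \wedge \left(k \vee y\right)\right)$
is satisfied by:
  {y: False}


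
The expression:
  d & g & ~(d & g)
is never true.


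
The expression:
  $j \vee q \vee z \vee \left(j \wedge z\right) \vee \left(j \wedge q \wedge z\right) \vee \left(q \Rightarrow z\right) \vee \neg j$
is always true.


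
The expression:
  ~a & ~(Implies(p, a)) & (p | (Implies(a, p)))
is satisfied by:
  {p: True, a: False}


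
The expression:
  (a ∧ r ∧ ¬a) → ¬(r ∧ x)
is always true.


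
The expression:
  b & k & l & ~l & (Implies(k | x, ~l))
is never true.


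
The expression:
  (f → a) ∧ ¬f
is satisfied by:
  {f: False}


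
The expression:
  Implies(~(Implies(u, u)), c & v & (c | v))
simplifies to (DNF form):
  True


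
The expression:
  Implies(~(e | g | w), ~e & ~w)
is always true.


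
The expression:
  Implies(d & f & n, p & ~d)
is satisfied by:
  {d: False, n: False, f: False}
  {f: True, d: False, n: False}
  {n: True, d: False, f: False}
  {f: True, n: True, d: False}
  {d: True, f: False, n: False}
  {f: True, d: True, n: False}
  {n: True, d: True, f: False}


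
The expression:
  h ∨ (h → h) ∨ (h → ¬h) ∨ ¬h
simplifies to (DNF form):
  True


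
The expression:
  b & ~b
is never true.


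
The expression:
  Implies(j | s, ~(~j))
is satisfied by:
  {j: True, s: False}
  {s: False, j: False}
  {s: True, j: True}


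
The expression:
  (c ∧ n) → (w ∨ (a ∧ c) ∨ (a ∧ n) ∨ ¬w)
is always true.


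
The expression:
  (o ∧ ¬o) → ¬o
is always true.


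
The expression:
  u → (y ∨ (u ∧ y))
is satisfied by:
  {y: True, u: False}
  {u: False, y: False}
  {u: True, y: True}


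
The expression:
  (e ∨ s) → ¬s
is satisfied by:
  {s: False}


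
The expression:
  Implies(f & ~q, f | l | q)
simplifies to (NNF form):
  True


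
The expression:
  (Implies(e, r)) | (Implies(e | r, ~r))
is always true.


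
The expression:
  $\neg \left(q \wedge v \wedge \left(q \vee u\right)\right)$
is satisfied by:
  {v: False, q: False}
  {q: True, v: False}
  {v: True, q: False}


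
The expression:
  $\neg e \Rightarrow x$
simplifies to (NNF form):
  $e \vee x$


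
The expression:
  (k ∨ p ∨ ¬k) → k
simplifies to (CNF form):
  k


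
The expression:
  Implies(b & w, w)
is always true.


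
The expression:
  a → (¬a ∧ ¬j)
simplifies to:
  ¬a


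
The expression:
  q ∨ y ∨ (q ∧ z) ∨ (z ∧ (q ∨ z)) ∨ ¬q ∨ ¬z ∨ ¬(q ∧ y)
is always true.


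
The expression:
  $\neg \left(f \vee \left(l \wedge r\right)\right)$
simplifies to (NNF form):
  $\neg f \wedge \left(\neg l \vee \neg r\right)$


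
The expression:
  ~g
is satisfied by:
  {g: False}


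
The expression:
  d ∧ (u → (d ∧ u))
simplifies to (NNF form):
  d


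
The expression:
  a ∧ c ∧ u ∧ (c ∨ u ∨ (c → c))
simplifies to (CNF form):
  a ∧ c ∧ u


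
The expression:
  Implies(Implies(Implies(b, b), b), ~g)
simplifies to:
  ~b | ~g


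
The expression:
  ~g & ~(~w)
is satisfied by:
  {w: True, g: False}


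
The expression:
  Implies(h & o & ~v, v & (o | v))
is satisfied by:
  {v: True, h: False, o: False}
  {h: False, o: False, v: False}
  {o: True, v: True, h: False}
  {o: True, h: False, v: False}
  {v: True, h: True, o: False}
  {h: True, v: False, o: False}
  {o: True, h: True, v: True}


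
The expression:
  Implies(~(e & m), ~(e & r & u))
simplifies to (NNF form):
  m | ~e | ~r | ~u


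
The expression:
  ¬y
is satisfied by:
  {y: False}


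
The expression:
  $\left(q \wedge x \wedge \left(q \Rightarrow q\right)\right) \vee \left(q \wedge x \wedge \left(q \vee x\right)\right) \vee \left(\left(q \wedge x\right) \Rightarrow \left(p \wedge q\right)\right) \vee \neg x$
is always true.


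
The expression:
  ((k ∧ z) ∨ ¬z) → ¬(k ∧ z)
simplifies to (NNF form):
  ¬k ∨ ¬z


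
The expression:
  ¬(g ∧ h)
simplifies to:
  ¬g ∨ ¬h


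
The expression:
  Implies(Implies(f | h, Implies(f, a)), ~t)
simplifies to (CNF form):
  (f | ~t) & (~a | ~t)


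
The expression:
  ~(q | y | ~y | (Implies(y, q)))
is never true.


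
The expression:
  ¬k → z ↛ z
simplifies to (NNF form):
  k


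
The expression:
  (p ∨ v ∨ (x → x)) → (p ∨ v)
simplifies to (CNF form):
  p ∨ v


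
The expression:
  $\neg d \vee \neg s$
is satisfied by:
  {s: False, d: False}
  {d: True, s: False}
  {s: True, d: False}


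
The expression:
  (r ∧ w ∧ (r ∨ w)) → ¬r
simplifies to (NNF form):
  ¬r ∨ ¬w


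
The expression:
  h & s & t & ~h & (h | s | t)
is never true.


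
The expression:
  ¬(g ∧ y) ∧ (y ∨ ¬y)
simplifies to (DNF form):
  ¬g ∨ ¬y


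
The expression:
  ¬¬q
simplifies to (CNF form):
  q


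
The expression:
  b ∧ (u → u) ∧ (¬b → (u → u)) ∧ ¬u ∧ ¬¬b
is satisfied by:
  {b: True, u: False}


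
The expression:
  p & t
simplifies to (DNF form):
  p & t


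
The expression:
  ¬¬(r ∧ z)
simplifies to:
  r ∧ z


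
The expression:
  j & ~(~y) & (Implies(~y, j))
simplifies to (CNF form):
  j & y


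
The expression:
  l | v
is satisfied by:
  {v: True, l: True}
  {v: True, l: False}
  {l: True, v: False}


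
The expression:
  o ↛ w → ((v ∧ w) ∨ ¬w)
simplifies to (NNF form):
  True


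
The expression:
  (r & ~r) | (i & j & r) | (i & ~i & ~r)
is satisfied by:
  {r: True, i: True, j: True}


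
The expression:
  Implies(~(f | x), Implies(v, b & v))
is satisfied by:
  {f: True, b: True, x: True, v: False}
  {f: True, b: True, x: False, v: False}
  {f: True, x: True, v: False, b: False}
  {f: True, x: False, v: False, b: False}
  {b: True, x: True, v: False, f: False}
  {b: True, x: False, v: False, f: False}
  {x: True, b: False, v: False, f: False}
  {x: False, b: False, v: False, f: False}
  {f: True, b: True, v: True, x: True}
  {f: True, b: True, v: True, x: False}
  {f: True, v: True, x: True, b: False}
  {f: True, v: True, x: False, b: False}
  {v: True, b: True, x: True, f: False}
  {v: True, b: True, x: False, f: False}
  {v: True, x: True, b: False, f: False}


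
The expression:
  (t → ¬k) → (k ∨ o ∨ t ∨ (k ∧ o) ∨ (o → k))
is always true.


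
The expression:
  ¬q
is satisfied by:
  {q: False}


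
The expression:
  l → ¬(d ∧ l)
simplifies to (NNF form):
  ¬d ∨ ¬l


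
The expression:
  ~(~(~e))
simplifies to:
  ~e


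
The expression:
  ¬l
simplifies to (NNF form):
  ¬l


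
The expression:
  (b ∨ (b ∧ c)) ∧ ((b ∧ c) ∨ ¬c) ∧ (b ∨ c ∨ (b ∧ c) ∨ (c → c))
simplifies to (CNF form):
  b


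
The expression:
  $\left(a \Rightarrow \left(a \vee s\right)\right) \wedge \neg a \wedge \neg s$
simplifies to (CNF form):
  $\neg a \wedge \neg s$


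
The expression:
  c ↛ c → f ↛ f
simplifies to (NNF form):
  True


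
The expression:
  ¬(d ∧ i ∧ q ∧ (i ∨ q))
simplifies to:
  ¬d ∨ ¬i ∨ ¬q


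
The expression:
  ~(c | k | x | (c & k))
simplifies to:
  ~c & ~k & ~x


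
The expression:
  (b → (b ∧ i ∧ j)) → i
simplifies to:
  b ∨ i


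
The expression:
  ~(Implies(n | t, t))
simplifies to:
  n & ~t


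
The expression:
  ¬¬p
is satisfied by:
  {p: True}


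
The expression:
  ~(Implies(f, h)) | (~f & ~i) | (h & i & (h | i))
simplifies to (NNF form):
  (h & i) | (f & ~h) | (~f & ~i)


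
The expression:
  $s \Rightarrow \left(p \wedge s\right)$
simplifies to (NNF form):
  $p \vee \neg s$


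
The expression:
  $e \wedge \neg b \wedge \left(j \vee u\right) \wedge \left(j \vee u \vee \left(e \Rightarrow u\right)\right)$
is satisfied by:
  {u: True, j: True, e: True, b: False}
  {u: True, e: True, b: False, j: False}
  {j: True, e: True, b: False, u: False}


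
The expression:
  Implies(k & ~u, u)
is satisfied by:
  {u: True, k: False}
  {k: False, u: False}
  {k: True, u: True}


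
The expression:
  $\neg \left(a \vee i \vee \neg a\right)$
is never true.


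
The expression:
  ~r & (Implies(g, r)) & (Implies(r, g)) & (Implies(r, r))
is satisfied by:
  {g: False, r: False}


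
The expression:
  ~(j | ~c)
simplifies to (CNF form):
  c & ~j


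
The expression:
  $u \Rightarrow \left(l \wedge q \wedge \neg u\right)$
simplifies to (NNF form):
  $\neg u$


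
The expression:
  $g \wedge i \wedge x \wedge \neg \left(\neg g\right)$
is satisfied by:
  {i: True, x: True, g: True}


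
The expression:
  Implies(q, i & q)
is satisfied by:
  {i: True, q: False}
  {q: False, i: False}
  {q: True, i: True}


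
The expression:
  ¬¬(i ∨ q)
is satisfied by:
  {i: True, q: True}
  {i: True, q: False}
  {q: True, i: False}


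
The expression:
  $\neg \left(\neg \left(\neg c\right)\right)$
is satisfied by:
  {c: False}


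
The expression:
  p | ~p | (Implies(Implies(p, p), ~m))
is always true.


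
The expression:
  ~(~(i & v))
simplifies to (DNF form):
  i & v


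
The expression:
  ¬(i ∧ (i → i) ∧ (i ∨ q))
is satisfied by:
  {i: False}


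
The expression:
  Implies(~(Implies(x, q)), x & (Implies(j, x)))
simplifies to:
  True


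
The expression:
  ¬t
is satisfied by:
  {t: False}


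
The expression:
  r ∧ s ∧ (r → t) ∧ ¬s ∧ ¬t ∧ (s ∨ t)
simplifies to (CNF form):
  False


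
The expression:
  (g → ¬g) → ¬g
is always true.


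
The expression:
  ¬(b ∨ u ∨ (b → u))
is never true.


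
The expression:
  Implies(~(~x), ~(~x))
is always true.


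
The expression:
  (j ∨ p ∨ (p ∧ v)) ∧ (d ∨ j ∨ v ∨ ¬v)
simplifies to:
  j ∨ p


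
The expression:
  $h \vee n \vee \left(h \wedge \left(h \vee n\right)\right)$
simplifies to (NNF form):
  $h \vee n$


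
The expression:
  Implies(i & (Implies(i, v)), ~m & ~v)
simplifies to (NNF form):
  ~i | ~v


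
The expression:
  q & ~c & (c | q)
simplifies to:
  q & ~c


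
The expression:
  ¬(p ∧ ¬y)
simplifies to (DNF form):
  y ∨ ¬p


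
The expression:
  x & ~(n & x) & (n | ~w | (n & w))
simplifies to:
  x & ~n & ~w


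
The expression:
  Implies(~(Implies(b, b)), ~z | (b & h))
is always true.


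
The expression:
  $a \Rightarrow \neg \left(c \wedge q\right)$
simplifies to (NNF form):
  $\neg a \vee \neg c \vee \neg q$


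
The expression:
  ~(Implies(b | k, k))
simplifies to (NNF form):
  b & ~k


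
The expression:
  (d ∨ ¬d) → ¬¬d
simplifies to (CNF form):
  d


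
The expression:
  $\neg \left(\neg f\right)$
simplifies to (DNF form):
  $f$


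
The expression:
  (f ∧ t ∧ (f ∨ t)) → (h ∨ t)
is always true.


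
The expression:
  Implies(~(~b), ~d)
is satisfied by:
  {d: False, b: False}
  {b: True, d: False}
  {d: True, b: False}


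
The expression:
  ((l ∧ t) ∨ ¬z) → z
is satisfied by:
  {z: True}


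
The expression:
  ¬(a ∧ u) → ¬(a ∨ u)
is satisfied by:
  {a: False, u: False}
  {u: True, a: True}


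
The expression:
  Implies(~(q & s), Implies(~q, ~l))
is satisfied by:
  {q: True, l: False}
  {l: False, q: False}
  {l: True, q: True}


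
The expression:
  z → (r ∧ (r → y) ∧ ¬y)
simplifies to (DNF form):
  ¬z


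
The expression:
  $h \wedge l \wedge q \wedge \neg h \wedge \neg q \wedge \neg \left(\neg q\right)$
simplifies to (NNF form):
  $\text{False}$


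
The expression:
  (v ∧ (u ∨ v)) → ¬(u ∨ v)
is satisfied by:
  {v: False}


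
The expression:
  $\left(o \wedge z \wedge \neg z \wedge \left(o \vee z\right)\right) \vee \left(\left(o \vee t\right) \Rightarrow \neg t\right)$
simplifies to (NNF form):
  $\neg t$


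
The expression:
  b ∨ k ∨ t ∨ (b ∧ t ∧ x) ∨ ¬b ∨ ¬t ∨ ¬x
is always true.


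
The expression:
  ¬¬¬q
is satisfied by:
  {q: False}


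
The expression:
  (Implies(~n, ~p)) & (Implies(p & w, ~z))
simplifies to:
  ~p | (n & ~w) | (n & ~z)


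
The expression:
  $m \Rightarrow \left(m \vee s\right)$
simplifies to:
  $\text{True}$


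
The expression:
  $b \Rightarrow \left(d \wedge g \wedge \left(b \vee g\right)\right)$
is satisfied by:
  {d: True, g: True, b: False}
  {d: True, g: False, b: False}
  {g: True, d: False, b: False}
  {d: False, g: False, b: False}
  {b: True, d: True, g: True}


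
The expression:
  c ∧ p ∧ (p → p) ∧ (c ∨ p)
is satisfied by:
  {c: True, p: True}


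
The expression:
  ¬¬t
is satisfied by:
  {t: True}


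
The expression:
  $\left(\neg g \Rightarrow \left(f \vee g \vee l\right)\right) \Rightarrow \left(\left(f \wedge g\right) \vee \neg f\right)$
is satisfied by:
  {g: True, f: False}
  {f: False, g: False}
  {f: True, g: True}


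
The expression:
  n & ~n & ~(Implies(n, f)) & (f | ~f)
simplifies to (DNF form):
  False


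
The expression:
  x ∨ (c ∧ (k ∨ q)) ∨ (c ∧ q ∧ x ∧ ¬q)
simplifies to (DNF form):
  x ∨ (c ∧ k) ∨ (c ∧ q)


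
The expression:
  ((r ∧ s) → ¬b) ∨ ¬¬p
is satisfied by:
  {p: True, s: False, b: False, r: False}
  {r: False, s: False, p: False, b: False}
  {r: True, p: True, s: False, b: False}
  {r: True, s: False, p: False, b: False}
  {b: True, p: True, r: False, s: False}
  {b: True, r: False, s: False, p: False}
  {b: True, r: True, p: True, s: False}
  {b: True, r: True, s: False, p: False}
  {p: True, s: True, b: False, r: False}
  {s: True, b: False, p: False, r: False}
  {r: True, s: True, p: True, b: False}
  {r: True, s: True, b: False, p: False}
  {p: True, s: True, b: True, r: False}
  {s: True, b: True, r: False, p: False}
  {r: True, s: True, b: True, p: True}


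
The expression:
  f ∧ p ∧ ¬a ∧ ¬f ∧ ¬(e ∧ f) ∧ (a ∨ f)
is never true.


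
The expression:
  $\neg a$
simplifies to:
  $\neg a$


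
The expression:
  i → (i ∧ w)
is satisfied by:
  {w: True, i: False}
  {i: False, w: False}
  {i: True, w: True}


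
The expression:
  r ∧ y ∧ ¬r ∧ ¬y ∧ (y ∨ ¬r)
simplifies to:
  False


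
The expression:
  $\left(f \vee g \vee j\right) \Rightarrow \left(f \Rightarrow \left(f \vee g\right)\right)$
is always true.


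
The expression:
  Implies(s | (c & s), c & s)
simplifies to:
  c | ~s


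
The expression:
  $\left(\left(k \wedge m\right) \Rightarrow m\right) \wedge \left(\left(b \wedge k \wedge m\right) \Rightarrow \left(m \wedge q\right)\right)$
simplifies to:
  $q \vee \neg b \vee \neg k \vee \neg m$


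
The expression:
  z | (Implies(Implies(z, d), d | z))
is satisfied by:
  {d: True, z: True}
  {d: True, z: False}
  {z: True, d: False}


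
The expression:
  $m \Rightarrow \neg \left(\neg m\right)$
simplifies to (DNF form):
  $\text{True}$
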